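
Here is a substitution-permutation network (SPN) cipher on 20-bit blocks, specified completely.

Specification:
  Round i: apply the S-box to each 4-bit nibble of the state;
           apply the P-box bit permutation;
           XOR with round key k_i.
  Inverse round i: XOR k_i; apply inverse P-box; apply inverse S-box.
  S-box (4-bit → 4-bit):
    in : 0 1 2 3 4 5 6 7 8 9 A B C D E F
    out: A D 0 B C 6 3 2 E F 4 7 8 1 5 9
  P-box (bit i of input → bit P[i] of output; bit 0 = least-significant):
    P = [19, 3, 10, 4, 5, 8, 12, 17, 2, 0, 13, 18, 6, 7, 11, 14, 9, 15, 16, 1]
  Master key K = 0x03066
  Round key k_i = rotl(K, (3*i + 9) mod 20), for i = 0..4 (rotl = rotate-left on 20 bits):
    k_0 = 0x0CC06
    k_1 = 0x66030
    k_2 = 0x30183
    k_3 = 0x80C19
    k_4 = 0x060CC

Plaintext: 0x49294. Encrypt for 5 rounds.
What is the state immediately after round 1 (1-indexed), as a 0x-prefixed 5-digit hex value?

s_0 = plaintext = 0x49294
s_1 = Round(s_0, k_0) = 0x391F4
s_2 = Round(s_1, k_1) = 0x08EC6
s_3 = Round(s_2, k_2) = 0x9E90D
s_4 = Round(s_3, k_3) = 0x7A75E
s_5 = Round(s_4, k_4) = 0x8FDCD

0x391F4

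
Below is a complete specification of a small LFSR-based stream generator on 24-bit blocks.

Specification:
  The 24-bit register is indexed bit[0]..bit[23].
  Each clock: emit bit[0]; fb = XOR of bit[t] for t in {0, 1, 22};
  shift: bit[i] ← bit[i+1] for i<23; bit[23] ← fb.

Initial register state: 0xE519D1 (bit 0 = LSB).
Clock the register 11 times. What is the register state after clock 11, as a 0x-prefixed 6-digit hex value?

0xDE5CA3

reg_0 = 0xE519D1
clock 1: out=1, reg = 0x728CE8
clock 2: out=0, reg = 0xB94674
clock 3: out=0, reg = 0x5CA33A
clock 4: out=0, reg = 0x2E519D
clock 5: out=1, reg = 0x9728CE
clock 6: out=0, reg = 0xCB9467
clock 7: out=1, reg = 0xE5CA33
clock 8: out=1, reg = 0xF2E519
clock 9: out=1, reg = 0x79728C
clock 10: out=0, reg = 0xBCB946
clock 11: out=0, reg = 0xDE5CA3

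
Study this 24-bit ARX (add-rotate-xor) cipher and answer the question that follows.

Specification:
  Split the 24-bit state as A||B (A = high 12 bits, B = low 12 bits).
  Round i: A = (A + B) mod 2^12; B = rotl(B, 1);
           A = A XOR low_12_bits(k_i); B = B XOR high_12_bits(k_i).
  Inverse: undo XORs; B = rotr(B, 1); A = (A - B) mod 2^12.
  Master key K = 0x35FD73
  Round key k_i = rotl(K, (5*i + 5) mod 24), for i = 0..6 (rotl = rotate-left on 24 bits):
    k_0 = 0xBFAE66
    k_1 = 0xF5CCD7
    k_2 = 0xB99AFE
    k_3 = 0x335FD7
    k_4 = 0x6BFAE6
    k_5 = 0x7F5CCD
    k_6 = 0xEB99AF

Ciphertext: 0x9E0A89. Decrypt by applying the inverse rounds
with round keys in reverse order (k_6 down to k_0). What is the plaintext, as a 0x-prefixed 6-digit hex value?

0x5A8488

s_0 = ciphertext = 0x9E0A89
s_1 = InvRound(s_0, k_6) = 0xE37218
s_2 = InvRound(s_1, k_5) = 0x804AF6
s_3 = InvRound(s_2, k_4) = 0x4BEE24
s_4 = InvRound(s_3, k_3) = 0xCE1E88
s_5 = InvRound(s_4, k_2) = 0xB97A88
s_6 = InvRound(s_5, k_1) = 0x4562EA
s_7 = InvRound(s_6, k_0) = 0x5A8488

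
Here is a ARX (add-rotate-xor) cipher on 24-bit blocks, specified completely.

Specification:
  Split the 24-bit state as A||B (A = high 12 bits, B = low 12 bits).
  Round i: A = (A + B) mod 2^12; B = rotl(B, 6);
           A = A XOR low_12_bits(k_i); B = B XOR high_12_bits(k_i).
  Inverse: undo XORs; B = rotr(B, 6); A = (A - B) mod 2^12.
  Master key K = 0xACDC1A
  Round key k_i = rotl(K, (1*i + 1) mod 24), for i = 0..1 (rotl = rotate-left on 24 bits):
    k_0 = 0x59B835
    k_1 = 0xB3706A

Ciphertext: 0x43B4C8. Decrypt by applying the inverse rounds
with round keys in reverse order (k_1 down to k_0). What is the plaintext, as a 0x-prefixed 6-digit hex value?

s_0 = ciphertext = 0x43B4C8
s_1 = InvRound(s_0, k_1) = 0x452FFF
s_2 = InvRound(s_1, k_0) = 0x33E929

0x33E929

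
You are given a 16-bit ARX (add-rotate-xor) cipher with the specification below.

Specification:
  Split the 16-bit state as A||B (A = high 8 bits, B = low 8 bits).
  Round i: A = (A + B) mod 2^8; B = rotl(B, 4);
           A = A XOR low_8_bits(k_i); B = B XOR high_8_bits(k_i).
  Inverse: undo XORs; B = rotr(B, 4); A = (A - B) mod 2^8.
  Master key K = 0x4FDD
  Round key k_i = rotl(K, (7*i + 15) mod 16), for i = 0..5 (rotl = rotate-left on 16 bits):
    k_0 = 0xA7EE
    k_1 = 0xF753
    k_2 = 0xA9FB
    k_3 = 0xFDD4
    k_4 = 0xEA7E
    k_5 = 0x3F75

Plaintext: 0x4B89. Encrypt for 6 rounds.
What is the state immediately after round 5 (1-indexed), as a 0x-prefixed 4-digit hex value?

s_0 = plaintext = 0x4B89
s_1 = Round(s_0, k_0) = 0x3A3F
s_2 = Round(s_1, k_1) = 0x2A04
s_3 = Round(s_2, k_2) = 0xD5E9
s_4 = Round(s_3, k_3) = 0x6A63
s_5 = Round(s_4, k_4) = 0xB3DC
s_6 = Round(s_5, k_5) = 0xFAF2

0xB3DC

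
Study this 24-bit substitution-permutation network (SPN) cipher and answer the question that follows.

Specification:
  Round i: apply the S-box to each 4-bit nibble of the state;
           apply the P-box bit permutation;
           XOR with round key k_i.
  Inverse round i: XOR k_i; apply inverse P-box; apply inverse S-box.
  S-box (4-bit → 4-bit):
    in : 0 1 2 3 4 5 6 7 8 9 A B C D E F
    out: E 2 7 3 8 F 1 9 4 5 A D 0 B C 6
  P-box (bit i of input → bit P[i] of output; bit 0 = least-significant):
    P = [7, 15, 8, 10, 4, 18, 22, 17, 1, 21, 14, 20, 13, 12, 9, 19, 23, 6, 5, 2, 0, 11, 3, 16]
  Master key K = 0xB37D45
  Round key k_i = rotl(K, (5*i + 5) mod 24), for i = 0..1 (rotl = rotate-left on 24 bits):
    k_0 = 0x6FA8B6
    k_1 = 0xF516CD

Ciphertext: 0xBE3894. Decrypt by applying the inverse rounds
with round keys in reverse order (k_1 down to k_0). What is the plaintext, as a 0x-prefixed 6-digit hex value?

0xCCADA4

s_0 = ciphertext = 0xBE3894
s_1 = InvRound(s_0, k_1) = 0x51BCB4
s_2 = InvRound(s_1, k_0) = 0xCCADA4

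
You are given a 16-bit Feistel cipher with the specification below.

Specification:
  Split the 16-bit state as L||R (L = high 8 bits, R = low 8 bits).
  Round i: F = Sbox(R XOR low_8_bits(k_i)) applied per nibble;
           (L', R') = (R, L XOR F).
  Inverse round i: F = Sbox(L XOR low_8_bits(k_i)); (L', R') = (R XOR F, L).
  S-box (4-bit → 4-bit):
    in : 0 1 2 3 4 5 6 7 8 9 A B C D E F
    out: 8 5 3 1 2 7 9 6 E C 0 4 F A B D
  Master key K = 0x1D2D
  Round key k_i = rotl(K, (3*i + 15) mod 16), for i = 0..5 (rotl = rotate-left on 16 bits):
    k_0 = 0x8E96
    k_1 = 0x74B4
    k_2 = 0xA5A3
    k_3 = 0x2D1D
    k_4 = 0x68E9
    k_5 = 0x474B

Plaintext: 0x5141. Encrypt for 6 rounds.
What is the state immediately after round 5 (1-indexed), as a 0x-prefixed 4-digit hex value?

s_0 = plaintext = 0x5141
s_1 = Round(s_0, k_0) = 0x41F7
s_2 = Round(s_1, k_1) = 0xF760
s_3 = Round(s_2, k_2) = 0x6006
s_4 = Round(s_3, k_3) = 0x0634
s_5 = Round(s_4, k_4) = 0x34AC
s_6 = Round(s_5, k_5) = 0xAC82

0x34AC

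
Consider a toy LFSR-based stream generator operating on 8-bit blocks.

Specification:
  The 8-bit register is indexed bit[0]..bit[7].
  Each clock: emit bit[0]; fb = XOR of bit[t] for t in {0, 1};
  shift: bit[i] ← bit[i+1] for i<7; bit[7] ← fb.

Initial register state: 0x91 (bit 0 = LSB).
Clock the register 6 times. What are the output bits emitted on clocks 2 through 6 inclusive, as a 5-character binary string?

00010

reg_0 = 0x91
clock 1: out=1, reg = 0xC8
clock 2: out=0, reg = 0x64
clock 3: out=0, reg = 0x32
clock 4: out=0, reg = 0x99
clock 5: out=1, reg = 0xCC
clock 6: out=0, reg = 0x66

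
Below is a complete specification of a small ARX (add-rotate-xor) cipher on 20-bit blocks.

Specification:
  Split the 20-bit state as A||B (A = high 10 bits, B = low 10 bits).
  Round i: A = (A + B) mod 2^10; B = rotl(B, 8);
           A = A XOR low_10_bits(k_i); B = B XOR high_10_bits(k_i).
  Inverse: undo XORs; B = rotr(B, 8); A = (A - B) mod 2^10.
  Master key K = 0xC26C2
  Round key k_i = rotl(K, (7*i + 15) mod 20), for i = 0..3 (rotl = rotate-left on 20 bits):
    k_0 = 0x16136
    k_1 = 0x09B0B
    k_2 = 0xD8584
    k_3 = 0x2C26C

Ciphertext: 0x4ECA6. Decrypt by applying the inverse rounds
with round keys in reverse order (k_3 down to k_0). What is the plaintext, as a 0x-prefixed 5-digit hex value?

0x8E973

s_0 = ciphertext = 0x4ECA6
s_1 = InvRound(s_0, k_3) = 0xBFC58
s_2 = InvRound(s_1, k_2) = 0xA50E7
s_3 = InvRound(s_2, k_1) = 0xA6F04
s_4 = InvRound(s_3, k_0) = 0x8E973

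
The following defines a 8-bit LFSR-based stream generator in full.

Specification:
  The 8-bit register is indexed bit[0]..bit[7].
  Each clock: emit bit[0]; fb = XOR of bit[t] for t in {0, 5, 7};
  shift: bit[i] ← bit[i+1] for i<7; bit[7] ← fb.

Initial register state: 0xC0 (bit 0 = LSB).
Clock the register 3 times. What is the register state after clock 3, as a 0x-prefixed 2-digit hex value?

0xB8

reg_0 = 0xC0
clock 1: out=0, reg = 0xE0
clock 2: out=0, reg = 0x70
clock 3: out=0, reg = 0xB8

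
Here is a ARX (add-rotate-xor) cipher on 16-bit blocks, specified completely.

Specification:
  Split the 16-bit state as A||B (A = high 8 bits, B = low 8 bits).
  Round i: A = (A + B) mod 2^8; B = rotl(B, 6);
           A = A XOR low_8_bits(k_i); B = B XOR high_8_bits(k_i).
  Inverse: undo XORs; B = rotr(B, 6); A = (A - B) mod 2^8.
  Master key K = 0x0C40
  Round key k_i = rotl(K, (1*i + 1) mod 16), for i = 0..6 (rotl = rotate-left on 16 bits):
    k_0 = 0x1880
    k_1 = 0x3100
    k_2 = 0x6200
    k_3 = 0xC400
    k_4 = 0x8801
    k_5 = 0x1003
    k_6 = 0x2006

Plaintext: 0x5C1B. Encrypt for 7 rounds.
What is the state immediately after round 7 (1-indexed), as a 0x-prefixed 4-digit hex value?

s_0 = plaintext = 0x5C1B
s_1 = Round(s_0, k_0) = 0xF7DE
s_2 = Round(s_1, k_1) = 0xD586
s_3 = Round(s_2, k_2) = 0x5BC3
s_4 = Round(s_3, k_3) = 0x1E34
s_5 = Round(s_4, k_4) = 0x5385
s_6 = Round(s_5, k_5) = 0xDB71
s_7 = Round(s_6, k_6) = 0x4A7C

0x4A7C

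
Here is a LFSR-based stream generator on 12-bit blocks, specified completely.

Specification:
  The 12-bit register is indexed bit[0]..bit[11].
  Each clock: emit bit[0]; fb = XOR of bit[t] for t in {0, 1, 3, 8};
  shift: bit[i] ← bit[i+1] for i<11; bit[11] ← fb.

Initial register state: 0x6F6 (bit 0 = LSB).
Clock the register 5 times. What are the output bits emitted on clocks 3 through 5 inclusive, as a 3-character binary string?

reg_0 = 0x6F6
clock 1: out=0, reg = 0xB7B
clock 2: out=1, reg = 0x5BD
clock 3: out=1, reg = 0xADE
clock 4: out=0, reg = 0x56F
clock 5: out=1, reg = 0x2B7

101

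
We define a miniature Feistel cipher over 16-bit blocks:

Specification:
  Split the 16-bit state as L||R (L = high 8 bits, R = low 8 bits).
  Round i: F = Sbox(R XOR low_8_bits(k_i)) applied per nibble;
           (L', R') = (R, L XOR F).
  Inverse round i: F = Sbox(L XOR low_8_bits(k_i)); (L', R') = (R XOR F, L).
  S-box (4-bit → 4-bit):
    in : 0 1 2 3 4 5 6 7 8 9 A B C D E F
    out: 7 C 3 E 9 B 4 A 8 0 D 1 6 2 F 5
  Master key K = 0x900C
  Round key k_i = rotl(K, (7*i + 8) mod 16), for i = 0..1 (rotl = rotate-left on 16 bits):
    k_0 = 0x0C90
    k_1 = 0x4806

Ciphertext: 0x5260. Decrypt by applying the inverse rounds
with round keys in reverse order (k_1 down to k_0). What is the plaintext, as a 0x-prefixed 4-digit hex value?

s_0 = ciphertext = 0x5260
s_1 = InvRound(s_0, k_1) = 0xD952
s_2 = InvRound(s_1, k_0) = 0xC2D9

0xC2D9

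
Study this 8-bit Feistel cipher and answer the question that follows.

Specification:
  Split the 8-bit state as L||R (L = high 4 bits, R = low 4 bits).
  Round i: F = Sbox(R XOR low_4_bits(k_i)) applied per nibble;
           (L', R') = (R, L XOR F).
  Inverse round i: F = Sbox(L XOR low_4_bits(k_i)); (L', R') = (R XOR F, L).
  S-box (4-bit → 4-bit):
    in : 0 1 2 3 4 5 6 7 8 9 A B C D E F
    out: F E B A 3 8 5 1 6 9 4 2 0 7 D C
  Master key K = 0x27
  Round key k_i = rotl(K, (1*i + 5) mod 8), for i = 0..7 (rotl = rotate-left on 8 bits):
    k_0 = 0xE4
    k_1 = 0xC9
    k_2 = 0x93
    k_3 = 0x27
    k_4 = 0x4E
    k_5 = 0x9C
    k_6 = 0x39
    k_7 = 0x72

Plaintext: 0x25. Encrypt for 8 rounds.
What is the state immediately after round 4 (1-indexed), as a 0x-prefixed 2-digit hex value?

0x18

s_0 = plaintext = 0x25
s_1 = Round(s_0, k_0) = 0x5C
s_2 = Round(s_1, k_1) = 0xCD
s_3 = Round(s_2, k_2) = 0xD1
s_4 = Round(s_3, k_3) = 0x18
s_5 = Round(s_4, k_4) = 0x84
s_6 = Round(s_5, k_5) = 0x4E
s_7 = Round(s_6, k_6) = 0xE5
s_8 = Round(s_7, k_7) = 0x5F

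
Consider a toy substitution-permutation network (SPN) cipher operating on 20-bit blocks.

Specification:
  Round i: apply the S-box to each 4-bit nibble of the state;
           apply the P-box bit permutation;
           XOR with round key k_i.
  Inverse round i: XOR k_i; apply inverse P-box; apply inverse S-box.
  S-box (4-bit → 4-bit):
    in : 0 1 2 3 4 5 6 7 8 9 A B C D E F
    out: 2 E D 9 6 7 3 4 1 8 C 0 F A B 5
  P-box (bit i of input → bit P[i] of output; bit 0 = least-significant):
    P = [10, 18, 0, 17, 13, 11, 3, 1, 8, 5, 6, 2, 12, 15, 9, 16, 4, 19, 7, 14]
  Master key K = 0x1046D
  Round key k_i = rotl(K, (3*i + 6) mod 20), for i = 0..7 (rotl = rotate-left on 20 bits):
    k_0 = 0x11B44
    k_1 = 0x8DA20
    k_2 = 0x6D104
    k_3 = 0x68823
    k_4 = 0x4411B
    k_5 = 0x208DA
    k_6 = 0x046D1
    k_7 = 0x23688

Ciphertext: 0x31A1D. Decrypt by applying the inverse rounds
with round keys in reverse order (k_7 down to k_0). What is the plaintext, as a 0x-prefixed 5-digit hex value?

0xD2D0A

s_0 = ciphertext = 0x31A1D
s_1 = InvRound(s_0, k_7) = 0xF996F
s_2 = InvRound(s_1, k_6) = 0xCCE1E
s_3 = InvRound(s_2, k_5) = 0x14ABE
s_4 = InvRound(s_3, k_4) = 0x7AE04
s_5 = InvRound(s_4, k_3) = 0xBAD3F
s_6 = InvRound(s_5, k_2) = 0xE30C5
s_7 = InvRound(s_6, k_1) = 0xA4161
s_8 = InvRound(s_7, k_0) = 0xD2D0A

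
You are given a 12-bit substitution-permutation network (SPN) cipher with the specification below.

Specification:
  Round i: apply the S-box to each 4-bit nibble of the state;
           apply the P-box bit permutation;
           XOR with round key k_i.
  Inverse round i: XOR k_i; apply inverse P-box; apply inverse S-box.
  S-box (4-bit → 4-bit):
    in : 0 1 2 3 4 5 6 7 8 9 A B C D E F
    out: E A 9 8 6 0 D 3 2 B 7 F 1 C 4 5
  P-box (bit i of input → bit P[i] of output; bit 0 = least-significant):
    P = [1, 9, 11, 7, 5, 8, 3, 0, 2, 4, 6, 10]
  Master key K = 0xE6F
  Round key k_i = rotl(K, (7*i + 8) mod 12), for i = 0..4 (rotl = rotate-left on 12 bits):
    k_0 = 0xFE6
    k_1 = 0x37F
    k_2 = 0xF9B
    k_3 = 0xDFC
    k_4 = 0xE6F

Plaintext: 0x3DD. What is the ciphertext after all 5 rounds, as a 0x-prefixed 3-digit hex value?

0xC45

s_0 = plaintext = 0x3DD
s_1 = Round(s_0, k_0) = 0x36F
s_2 = Round(s_1, k_1) = 0xF54
s_3 = Round(s_2, k_2) = 0x5DF
s_4 = Round(s_3, k_3) = 0x5F7
s_5 = Round(s_4, k_4) = 0xC45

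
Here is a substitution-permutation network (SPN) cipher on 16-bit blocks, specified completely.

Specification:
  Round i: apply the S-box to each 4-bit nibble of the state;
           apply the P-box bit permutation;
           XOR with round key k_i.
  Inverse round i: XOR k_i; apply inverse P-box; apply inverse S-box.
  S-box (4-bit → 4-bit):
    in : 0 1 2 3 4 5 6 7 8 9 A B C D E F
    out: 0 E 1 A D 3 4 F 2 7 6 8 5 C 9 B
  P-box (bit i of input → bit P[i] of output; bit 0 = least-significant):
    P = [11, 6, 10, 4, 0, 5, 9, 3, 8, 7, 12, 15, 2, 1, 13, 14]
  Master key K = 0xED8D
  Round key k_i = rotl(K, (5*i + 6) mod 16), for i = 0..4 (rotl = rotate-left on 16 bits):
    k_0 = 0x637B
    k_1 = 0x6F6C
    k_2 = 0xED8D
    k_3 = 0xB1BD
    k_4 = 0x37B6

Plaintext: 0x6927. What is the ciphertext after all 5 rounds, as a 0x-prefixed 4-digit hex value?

s_0 = plaintext = 0x6927
s_1 = Round(s_0, k_0) = 0x5EAA
s_2 = Round(s_1, k_1) = 0xE80A
s_3 = Round(s_2, k_2) = 0xA949
s_4 = Round(s_3, k_3) = 0x8E76
s_5 = Round(s_4, k_4) = 0xB09D

0xB09D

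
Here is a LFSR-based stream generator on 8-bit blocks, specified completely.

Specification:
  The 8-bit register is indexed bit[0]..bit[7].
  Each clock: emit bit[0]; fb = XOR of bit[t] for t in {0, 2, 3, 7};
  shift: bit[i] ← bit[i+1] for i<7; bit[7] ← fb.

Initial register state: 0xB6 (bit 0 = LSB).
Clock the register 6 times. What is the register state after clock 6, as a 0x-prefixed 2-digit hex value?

0x12

reg_0 = 0xB6
clock 1: out=0, reg = 0x5B
clock 2: out=1, reg = 0x2D
clock 3: out=1, reg = 0x96
clock 4: out=0, reg = 0x4B
clock 5: out=1, reg = 0x25
clock 6: out=1, reg = 0x12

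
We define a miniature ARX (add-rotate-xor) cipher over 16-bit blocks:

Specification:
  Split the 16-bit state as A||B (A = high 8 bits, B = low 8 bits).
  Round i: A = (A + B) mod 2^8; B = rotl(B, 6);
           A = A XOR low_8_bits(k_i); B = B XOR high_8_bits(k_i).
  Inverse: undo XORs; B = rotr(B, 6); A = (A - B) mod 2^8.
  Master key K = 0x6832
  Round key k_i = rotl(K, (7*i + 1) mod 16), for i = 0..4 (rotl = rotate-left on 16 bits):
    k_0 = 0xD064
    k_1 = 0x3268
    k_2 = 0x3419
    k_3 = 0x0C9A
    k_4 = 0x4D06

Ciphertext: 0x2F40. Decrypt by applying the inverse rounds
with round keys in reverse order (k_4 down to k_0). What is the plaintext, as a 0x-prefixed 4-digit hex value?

0x6D55

s_0 = ciphertext = 0x2F40
s_1 = InvRound(s_0, k_4) = 0xF534
s_2 = InvRound(s_1, k_3) = 0x8FE0
s_3 = InvRound(s_2, k_2) = 0x4353
s_4 = InvRound(s_3, k_1) = 0xA685
s_5 = InvRound(s_4, k_0) = 0x6D55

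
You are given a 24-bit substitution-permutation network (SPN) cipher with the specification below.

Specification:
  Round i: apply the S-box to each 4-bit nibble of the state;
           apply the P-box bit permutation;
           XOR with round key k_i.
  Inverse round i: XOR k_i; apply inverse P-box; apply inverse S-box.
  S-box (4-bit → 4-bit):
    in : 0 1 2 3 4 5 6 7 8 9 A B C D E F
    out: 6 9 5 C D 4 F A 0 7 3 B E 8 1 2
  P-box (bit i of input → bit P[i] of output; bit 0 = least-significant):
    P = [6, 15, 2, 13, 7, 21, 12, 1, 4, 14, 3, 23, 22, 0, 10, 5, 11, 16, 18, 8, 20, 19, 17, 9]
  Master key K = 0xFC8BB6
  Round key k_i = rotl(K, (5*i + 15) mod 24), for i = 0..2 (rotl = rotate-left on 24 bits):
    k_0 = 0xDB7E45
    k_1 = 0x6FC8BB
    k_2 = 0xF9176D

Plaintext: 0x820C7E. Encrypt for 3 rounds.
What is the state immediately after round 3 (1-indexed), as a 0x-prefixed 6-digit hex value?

s_0 = plaintext = 0x820C7E
s_1 = Round(s_0, k_0) = 0x7F320E
s_2 = Round(s_1, k_1) = 0x46DEC3
s_3 = Round(s_2, k_2) = 0xCE2C5B

0xCE2C5B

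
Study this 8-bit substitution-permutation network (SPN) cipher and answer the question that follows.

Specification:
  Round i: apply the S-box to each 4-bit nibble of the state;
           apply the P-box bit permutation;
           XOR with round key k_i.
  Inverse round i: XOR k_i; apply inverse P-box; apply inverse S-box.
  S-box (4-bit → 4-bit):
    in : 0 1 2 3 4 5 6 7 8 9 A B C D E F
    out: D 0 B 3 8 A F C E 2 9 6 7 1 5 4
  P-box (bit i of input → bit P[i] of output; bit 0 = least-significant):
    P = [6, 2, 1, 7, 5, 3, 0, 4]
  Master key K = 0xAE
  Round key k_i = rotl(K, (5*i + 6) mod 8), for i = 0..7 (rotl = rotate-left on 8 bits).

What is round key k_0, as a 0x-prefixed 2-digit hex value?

0xAB

K = 0xAE
k_0 = rotl(K, (5*0+6) mod 8) = rotl(K, 6) = 0xAB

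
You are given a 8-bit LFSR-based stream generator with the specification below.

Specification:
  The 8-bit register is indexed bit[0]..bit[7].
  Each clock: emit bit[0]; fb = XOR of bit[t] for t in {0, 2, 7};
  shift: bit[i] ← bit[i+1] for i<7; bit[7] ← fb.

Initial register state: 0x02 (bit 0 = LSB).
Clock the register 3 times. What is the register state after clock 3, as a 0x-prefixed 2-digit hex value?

reg_0 = 0x02
clock 1: out=0, reg = 0x01
clock 2: out=1, reg = 0x80
clock 3: out=0, reg = 0xC0

0xC0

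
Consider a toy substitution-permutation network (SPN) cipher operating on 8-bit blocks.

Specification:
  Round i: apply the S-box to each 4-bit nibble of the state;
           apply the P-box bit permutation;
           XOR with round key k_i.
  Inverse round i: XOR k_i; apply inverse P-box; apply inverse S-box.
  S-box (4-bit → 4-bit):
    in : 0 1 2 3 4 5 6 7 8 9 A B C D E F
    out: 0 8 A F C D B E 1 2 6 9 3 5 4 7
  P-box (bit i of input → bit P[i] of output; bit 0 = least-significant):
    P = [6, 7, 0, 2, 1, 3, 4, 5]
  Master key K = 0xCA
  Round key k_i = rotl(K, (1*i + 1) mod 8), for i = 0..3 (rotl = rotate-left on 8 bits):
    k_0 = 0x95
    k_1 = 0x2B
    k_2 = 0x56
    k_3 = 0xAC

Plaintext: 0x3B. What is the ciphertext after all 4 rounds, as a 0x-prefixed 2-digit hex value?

0x75

s_0 = plaintext = 0x3B
s_1 = Round(s_0, k_0) = 0xEB
s_2 = Round(s_1, k_1) = 0x7F
s_3 = Round(s_2, k_2) = 0xAF
s_4 = Round(s_3, k_3) = 0x75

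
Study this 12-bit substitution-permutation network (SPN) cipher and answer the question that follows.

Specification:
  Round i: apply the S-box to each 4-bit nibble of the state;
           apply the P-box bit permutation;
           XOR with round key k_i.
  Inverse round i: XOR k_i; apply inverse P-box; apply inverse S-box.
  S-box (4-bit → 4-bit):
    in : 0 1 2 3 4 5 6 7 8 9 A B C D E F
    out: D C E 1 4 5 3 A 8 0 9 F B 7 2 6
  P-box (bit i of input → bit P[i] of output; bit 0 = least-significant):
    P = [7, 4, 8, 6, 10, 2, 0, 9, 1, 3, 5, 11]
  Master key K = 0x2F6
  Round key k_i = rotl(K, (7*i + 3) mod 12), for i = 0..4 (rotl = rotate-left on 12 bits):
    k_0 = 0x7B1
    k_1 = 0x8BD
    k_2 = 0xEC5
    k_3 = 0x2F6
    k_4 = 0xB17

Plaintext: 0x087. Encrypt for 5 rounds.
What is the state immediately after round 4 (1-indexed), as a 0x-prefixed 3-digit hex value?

0xA2D

s_0 = plaintext = 0x087
s_1 = Round(s_0, k_0) = 0xDC3
s_2 = Round(s_1, k_1) = 0xE13
s_3 = Round(s_2, k_2) = 0xC4C
s_4 = Round(s_3, k_3) = 0xA2D
s_5 = Round(s_4, k_4) = 0x080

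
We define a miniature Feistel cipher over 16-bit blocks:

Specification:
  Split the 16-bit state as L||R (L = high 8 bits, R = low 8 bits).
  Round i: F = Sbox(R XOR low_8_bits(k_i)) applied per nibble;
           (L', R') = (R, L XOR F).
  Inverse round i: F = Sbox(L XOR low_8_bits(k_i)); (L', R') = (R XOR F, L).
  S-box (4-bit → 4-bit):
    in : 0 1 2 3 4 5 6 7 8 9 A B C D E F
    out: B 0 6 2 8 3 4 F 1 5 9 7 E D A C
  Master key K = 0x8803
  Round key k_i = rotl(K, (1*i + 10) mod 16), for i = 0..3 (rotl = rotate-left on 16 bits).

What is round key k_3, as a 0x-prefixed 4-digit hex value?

0x7100

K = 0x8803
k_0 = rotl(K, (1*0+10) mod 16) = rotl(K, 10) = 0x0E20
k_1 = rotl(K, (1*1+10) mod 16) = rotl(K, 11) = 0x1C40
k_2 = rotl(K, (1*2+10) mod 16) = rotl(K, 12) = 0x3880
k_3 = rotl(K, (1*3+10) mod 16) = rotl(K, 13) = 0x7100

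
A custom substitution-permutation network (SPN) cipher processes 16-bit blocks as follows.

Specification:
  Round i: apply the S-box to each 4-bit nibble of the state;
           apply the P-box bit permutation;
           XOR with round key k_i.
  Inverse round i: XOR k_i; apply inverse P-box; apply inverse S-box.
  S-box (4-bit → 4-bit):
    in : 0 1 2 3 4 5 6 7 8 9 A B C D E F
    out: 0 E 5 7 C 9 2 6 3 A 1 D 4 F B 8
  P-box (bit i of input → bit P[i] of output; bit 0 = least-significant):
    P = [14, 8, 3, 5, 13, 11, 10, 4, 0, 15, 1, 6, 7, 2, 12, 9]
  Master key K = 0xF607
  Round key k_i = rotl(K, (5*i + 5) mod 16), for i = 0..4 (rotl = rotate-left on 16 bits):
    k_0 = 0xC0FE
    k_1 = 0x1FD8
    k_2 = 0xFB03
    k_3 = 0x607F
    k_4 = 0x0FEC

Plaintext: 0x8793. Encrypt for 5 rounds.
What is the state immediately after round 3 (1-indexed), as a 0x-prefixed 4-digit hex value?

0x3015

s_0 = plaintext = 0x8793
s_1 = Round(s_0, k_0) = 0x0960
s_2 = Round(s_1, k_1) = 0x9798
s_3 = Round(s_2, k_2) = 0x3015
s_4 = Round(s_3, k_3) = 0x3CCB
s_5 = Round(s_4, k_4) = 0x5B42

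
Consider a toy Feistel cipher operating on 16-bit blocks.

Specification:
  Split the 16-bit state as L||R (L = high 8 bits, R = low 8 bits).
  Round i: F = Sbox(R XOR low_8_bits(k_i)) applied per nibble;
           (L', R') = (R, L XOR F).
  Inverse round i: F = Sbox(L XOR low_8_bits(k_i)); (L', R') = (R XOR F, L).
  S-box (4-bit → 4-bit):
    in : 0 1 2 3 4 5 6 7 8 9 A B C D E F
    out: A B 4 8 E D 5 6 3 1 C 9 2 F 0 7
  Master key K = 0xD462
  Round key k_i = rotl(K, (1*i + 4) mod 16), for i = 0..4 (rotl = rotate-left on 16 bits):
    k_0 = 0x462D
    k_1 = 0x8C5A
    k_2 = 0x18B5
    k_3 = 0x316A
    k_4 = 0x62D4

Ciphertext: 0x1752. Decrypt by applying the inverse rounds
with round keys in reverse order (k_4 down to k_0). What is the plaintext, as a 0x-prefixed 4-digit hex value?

0xDAB5

s_0 = ciphertext = 0x1752
s_1 = InvRound(s_0, k_4) = 0x7A17
s_2 = InvRound(s_1, k_3) = 0xAD7A
s_3 = InvRound(s_2, k_2) = 0xC9AD
s_4 = InvRound(s_3, k_1) = 0xB5C9
s_5 = InvRound(s_4, k_0) = 0xDAB5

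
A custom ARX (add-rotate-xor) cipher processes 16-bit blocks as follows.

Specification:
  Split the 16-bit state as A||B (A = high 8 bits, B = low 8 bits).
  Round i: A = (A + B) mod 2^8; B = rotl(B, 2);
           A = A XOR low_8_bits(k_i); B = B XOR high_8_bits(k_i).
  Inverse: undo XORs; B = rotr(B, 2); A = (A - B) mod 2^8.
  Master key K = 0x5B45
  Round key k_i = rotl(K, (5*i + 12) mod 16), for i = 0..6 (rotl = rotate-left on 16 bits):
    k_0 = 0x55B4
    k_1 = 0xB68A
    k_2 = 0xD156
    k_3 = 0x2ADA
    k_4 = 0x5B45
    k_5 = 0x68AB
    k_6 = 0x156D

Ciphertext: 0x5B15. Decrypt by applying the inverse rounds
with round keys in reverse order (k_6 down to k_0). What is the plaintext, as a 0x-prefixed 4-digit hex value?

0xFF03

s_0 = ciphertext = 0x5B15
s_1 = InvRound(s_0, k_6) = 0x3600
s_2 = InvRound(s_1, k_5) = 0x831A
s_3 = InvRound(s_2, k_4) = 0x7650
s_4 = InvRound(s_3, k_3) = 0x0E9E
s_5 = InvRound(s_4, k_2) = 0x85D3
s_6 = InvRound(s_5, k_1) = 0xB659
s_7 = InvRound(s_6, k_0) = 0xFF03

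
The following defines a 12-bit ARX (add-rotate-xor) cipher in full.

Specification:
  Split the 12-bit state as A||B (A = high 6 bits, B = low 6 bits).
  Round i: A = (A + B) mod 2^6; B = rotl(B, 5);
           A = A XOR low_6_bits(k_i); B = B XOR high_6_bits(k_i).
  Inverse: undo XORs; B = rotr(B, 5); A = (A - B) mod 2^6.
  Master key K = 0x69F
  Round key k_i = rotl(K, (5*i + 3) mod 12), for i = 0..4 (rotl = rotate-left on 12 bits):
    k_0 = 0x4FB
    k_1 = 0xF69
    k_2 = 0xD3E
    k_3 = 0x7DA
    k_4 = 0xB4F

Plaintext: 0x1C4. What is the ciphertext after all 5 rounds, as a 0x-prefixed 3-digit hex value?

0x125

s_0 = plaintext = 0x1C4
s_1 = Round(s_0, k_0) = 0xC11
s_2 = Round(s_1, k_1) = 0xA15
s_3 = Round(s_2, k_2) = 0x0DE
s_4 = Round(s_3, k_3) = 0xED0
s_5 = Round(s_4, k_4) = 0x125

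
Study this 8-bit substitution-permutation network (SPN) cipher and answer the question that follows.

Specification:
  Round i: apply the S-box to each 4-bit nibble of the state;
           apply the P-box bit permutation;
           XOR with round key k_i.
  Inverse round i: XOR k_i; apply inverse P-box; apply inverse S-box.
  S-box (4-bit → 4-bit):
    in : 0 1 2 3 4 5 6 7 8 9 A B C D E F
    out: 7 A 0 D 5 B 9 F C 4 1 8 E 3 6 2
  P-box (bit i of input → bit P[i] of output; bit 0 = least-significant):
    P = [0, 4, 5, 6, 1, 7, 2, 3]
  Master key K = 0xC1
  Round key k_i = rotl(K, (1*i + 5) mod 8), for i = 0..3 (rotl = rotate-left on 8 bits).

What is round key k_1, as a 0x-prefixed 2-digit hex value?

0x70

K = 0xC1
k_0 = rotl(K, (1*0+5) mod 8) = rotl(K, 5) = 0x38
k_1 = rotl(K, (1*1+5) mod 8) = rotl(K, 6) = 0x70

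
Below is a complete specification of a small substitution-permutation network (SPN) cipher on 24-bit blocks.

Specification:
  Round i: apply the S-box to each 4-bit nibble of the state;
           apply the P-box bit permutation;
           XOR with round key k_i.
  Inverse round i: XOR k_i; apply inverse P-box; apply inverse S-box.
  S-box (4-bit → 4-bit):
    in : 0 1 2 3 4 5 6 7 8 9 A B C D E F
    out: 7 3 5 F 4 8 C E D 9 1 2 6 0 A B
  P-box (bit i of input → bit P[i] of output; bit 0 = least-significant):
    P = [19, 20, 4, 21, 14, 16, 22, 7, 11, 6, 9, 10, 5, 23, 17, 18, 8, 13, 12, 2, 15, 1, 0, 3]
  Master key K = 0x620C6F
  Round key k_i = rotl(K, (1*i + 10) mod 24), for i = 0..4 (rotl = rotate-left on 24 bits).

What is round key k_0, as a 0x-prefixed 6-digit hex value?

0x31BD88

K = 0x620C6F
k_0 = rotl(K, (1*0+10) mod 24) = rotl(K, 10) = 0x31BD88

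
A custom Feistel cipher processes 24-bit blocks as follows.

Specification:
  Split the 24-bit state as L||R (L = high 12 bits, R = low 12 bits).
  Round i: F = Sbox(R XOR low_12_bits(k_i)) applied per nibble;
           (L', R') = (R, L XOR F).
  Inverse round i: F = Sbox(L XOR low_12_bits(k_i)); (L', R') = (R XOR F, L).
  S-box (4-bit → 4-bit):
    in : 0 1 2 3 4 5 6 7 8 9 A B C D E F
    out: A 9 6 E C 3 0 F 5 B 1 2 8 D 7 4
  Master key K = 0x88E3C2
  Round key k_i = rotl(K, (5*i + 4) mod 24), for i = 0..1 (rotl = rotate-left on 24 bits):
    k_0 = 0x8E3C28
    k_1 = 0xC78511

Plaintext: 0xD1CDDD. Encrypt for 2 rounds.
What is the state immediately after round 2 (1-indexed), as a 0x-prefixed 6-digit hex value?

s_0 = plaintext = 0xD1CDDD
s_1 = Round(s_0, k_0) = 0xDDD45F
s_2 = Round(s_1, k_1) = 0x45F41A

0x45F41A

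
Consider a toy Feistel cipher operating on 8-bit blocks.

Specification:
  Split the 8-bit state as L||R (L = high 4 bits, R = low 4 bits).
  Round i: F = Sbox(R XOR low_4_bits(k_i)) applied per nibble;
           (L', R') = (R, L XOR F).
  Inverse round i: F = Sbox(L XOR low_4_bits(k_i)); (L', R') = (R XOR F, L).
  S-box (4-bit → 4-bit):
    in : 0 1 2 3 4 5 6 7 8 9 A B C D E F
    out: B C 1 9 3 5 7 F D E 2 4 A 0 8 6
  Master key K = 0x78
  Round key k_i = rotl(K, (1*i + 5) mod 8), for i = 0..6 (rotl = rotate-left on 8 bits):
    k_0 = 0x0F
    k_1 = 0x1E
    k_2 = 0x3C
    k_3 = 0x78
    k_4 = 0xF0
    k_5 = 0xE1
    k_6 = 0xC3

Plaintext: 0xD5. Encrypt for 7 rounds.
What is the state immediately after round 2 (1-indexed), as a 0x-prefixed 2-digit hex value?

0xF9

s_0 = plaintext = 0xD5
s_1 = Round(s_0, k_0) = 0x5F
s_2 = Round(s_1, k_1) = 0xF9
s_3 = Round(s_2, k_2) = 0x9A
s_4 = Round(s_3, k_3) = 0xA8
s_5 = Round(s_4, k_4) = 0x87
s_6 = Round(s_5, k_5) = 0x7F
s_7 = Round(s_6, k_6) = 0xFD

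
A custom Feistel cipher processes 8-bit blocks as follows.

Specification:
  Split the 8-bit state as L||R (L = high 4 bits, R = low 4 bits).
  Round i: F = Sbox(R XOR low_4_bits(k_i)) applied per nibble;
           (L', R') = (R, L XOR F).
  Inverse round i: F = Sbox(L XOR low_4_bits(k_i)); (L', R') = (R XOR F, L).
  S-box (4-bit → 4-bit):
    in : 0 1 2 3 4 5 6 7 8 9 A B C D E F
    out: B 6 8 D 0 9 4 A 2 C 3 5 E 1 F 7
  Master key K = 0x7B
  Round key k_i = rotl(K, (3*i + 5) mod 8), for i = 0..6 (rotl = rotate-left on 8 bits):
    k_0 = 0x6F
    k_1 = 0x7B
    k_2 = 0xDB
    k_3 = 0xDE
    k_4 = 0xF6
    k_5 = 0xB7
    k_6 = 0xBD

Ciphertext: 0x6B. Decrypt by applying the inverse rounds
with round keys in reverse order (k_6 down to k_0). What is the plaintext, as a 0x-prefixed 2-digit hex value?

0xC5

s_0 = ciphertext = 0x6B
s_1 = InvRound(s_0, k_6) = 0xE6
s_2 = InvRound(s_1, k_5) = 0xAE
s_3 = InvRound(s_2, k_4) = 0x0A
s_4 = InvRound(s_3, k_3) = 0x50
s_5 = InvRound(s_4, k_2) = 0xF5
s_6 = InvRound(s_5, k_1) = 0x5F
s_7 = InvRound(s_6, k_0) = 0xC5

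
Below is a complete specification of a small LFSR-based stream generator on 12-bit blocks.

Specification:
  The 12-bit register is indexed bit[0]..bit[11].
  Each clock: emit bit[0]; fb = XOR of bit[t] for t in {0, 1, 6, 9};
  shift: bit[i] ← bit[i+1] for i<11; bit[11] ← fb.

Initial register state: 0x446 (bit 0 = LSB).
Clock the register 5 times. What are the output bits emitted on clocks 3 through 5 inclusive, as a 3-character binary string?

reg_0 = 0x446
clock 1: out=0, reg = 0x223
clock 2: out=1, reg = 0x911
clock 3: out=1, reg = 0xC88
clock 4: out=0, reg = 0x644
clock 5: out=0, reg = 0x322

100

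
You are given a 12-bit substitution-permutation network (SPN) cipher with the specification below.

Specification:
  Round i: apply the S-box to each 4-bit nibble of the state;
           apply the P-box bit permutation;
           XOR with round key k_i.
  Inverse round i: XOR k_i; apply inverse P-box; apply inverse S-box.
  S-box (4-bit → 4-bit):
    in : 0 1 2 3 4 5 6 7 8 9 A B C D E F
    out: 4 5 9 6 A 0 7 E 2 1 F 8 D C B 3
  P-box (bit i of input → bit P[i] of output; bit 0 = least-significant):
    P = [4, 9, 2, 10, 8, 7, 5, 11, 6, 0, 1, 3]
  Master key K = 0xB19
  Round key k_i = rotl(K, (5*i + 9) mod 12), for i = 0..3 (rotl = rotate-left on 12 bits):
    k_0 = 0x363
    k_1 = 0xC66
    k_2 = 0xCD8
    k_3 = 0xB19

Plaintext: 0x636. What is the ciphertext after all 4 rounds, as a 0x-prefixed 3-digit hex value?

0x33E

s_0 = plaintext = 0x636
s_1 = Round(s_0, k_0) = 0x194
s_2 = Round(s_1, k_1) = 0xB24
s_3 = Round(s_2, k_2) = 0x3D0
s_4 = Round(s_3, k_3) = 0x33E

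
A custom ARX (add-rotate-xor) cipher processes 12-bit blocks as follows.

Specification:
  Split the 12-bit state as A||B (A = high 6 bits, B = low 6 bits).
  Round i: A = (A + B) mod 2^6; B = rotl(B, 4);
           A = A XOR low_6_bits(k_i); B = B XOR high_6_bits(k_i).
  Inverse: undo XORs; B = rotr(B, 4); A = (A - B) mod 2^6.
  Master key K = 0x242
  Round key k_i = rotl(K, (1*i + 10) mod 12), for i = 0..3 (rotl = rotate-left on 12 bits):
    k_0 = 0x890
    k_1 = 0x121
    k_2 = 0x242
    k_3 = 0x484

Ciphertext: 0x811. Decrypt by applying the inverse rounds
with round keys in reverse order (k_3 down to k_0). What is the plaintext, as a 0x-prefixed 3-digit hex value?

s_0 = ciphertext = 0x811
s_1 = InvRound(s_0, k_3) = 0x60C
s_2 = InvRound(s_1, k_2) = 0x194
s_3 = InvRound(s_2, k_1) = 0x981
s_4 = InvRound(s_3, k_0) = 0xA0E

0xA0E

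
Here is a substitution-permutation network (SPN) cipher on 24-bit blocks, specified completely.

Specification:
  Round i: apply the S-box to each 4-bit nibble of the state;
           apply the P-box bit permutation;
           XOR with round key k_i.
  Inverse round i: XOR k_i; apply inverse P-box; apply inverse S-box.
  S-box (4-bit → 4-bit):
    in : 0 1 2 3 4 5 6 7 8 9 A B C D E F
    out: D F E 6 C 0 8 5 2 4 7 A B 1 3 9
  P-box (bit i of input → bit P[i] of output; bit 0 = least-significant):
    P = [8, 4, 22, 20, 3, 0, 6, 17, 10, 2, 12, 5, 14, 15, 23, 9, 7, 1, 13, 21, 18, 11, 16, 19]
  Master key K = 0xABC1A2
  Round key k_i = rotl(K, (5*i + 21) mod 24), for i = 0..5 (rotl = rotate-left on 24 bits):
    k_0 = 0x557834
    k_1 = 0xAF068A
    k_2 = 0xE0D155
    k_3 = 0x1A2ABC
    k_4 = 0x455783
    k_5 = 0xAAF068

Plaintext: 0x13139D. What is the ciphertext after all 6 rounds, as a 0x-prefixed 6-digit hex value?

0x497297

s_0 = plaintext = 0x13139D
s_1 = Round(s_0, k_0) = 0xD88372
s_2 = Round(s_1, k_1) = 0xFB96D4
s_3 = Round(s_2, k_2) = 0x1CD17F
s_4 = Round(s_3, k_3) = 0x277752
s_5 = Round(s_4, k_4) = 0x9C2B13
s_6 = Round(s_5, k_5) = 0x497297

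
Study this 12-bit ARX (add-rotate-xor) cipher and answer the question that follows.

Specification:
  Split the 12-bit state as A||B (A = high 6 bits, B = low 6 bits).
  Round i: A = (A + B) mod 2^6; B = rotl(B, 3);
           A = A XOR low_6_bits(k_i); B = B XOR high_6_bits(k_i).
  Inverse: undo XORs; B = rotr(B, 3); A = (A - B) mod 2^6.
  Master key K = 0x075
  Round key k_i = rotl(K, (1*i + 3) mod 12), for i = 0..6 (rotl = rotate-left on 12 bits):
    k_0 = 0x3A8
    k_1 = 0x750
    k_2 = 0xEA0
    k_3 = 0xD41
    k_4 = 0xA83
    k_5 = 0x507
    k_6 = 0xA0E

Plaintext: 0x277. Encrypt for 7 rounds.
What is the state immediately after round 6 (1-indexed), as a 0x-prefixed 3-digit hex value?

0x178

s_0 = plaintext = 0x277
s_1 = Round(s_0, k_0) = 0xA30
s_2 = Round(s_1, k_1) = 0x21B
s_3 = Round(s_2, k_2) = 0x0E1
s_4 = Round(s_3, k_3) = 0x979
s_5 = Round(s_4, k_4) = 0x765
s_6 = Round(s_5, k_5) = 0x178
s_7 = Round(s_6, k_6) = 0xCEF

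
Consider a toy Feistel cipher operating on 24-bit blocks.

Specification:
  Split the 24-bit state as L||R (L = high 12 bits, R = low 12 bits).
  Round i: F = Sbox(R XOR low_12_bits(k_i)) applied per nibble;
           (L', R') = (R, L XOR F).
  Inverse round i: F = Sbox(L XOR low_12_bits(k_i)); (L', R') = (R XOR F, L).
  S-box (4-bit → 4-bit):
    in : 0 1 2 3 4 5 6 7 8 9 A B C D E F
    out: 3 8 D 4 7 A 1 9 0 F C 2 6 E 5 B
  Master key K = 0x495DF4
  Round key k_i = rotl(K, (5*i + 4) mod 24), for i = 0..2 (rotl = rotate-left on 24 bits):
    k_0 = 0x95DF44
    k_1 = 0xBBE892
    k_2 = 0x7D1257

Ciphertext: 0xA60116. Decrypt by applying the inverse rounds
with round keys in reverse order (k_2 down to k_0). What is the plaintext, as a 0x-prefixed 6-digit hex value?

s_0 = ciphertext = 0xA60116
s_1 = InvRound(s_0, k_2) = 0x15FA60
s_2 = InvRound(s_1, k_1) = 0x50E15F
s_3 = InvRound(s_2, k_0) = 0xD2350E

0xD2350E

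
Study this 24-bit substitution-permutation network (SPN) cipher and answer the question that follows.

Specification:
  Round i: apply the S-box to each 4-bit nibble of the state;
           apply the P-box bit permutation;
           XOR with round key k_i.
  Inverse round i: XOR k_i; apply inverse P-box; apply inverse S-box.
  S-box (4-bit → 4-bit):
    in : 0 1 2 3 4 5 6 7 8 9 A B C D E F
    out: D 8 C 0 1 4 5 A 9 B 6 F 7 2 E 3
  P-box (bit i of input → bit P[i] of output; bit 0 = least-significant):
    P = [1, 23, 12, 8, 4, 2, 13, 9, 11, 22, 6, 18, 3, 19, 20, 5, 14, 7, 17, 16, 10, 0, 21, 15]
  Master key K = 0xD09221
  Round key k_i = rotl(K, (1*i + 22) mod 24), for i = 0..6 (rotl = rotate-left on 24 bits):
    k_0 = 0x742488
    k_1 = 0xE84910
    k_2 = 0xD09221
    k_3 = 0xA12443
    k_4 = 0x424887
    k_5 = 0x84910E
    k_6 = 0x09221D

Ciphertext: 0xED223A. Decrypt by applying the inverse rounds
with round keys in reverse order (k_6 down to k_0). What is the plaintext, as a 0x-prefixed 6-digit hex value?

s_0 = ciphertext = 0xED223A
s_1 = InvRound(s_0, k_6) = 0xA317DF
s_2 = InvRound(s_1, k_5) = 0xBE3283
s_3 = InvRound(s_2, k_4) = 0x54A9EA
s_4 = InvRound(s_3, k_3) = 0xB70937
s_5 = InvRound(s_4, k_2) = 0x223990
s_6 = InvRound(s_5, k_1) = 0x3CDD5A
s_7 = InvRound(s_6, k_0) = 0x1FDC60

0x1FDC60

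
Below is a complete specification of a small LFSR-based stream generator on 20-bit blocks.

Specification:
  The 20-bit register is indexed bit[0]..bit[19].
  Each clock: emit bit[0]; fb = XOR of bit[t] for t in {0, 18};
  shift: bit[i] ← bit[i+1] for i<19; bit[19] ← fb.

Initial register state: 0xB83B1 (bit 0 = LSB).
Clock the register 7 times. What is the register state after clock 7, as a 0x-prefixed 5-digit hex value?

reg_0 = 0xB83B1
clock 1: out=1, reg = 0xDC1D8
clock 2: out=0, reg = 0xEE0EC
clock 3: out=0, reg = 0xF7076
clock 4: out=0, reg = 0xFB83B
clock 5: out=1, reg = 0x7DC1D
clock 6: out=1, reg = 0x3EE0E
clock 7: out=0, reg = 0x1F707

0x1F707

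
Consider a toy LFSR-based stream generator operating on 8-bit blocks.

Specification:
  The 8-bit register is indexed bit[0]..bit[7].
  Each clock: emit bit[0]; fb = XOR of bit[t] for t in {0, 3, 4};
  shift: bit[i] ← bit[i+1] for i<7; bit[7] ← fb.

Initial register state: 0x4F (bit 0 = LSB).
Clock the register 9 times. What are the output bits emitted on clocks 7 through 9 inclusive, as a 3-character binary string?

reg_0 = 0x4F
clock 1: out=1, reg = 0x27
clock 2: out=1, reg = 0x93
clock 3: out=1, reg = 0x49
clock 4: out=1, reg = 0x24
clock 5: out=0, reg = 0x12
clock 6: out=0, reg = 0x89
clock 7: out=1, reg = 0x44
clock 8: out=0, reg = 0x22
clock 9: out=0, reg = 0x11

100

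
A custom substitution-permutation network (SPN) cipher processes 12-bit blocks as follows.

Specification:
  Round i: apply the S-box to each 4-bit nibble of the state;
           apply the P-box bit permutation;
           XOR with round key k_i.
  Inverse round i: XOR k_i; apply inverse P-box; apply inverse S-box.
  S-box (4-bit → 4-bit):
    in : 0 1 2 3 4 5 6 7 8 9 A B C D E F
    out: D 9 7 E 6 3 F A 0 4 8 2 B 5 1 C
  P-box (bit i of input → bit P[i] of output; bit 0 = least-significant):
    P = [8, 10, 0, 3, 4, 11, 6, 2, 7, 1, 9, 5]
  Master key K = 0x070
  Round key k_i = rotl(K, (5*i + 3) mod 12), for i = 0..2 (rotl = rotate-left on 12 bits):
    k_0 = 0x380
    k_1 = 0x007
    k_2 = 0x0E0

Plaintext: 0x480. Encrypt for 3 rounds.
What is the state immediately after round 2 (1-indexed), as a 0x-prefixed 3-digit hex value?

0x6A7

s_0 = plaintext = 0x480
s_1 = Round(s_0, k_0) = 0x08B
s_2 = Round(s_1, k_1) = 0x6A7
s_3 = Round(s_2, k_2) = 0x64E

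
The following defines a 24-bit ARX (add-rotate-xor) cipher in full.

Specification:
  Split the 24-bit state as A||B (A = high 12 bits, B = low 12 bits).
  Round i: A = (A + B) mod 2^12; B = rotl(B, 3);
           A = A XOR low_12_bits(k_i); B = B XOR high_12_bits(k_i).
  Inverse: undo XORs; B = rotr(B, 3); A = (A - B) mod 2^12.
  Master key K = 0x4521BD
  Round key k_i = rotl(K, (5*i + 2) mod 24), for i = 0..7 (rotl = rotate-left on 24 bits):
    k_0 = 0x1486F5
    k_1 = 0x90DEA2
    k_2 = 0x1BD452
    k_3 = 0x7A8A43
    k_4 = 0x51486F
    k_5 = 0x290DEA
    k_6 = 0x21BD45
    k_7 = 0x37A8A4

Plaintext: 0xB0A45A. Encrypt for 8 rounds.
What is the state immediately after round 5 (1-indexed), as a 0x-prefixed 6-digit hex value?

0xC43FAA

s_0 = plaintext = 0xB0A45A
s_1 = Round(s_0, k_0) = 0x99139A
s_2 = Round(s_1, k_1) = 0x3895DC
s_3 = Round(s_2, k_2) = 0xD37F5F
s_4 = Round(s_3, k_3) = 0x6D5D57
s_5 = Round(s_4, k_4) = 0xC43FAA
s_6 = Round(s_5, k_5) = 0x607FC7
s_7 = Round(s_6, k_6) = 0x88BC24
s_8 = Round(s_7, k_7) = 0xC0B25C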